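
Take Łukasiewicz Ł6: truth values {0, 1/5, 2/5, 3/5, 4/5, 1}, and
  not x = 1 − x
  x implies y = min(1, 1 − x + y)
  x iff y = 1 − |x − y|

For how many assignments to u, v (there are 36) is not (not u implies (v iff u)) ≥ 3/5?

value 1: 1 assignment (counts)
value 4/5: 1 assignment (counts)
value 3/5: 2 assignments (counts)
value 2/5: 2 assignments
value 1/5: 3 assignments
value 0: 27 assignments
So 4 of the 36 assignments meet the threshold.

4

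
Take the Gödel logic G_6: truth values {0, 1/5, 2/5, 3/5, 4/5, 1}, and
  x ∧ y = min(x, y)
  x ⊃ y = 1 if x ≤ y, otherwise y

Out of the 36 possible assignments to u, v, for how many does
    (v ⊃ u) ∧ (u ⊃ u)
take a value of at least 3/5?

24

value 1: 21 assignments (counts)
value 4/5: 1 assignment (counts)
value 3/5: 2 assignments (counts)
value 2/5: 3 assignments
value 1/5: 4 assignments
value 0: 5 assignments
So 24 of the 36 assignments meet the threshold.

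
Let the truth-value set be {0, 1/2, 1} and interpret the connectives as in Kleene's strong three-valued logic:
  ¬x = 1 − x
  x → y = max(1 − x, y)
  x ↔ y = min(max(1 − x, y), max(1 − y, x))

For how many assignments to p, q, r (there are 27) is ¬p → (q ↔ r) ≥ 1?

value 1: 13 assignments (counts)
value 1/2: 12 assignments
value 0: 2 assignments
So 13 of the 27 assignments meet the threshold.

13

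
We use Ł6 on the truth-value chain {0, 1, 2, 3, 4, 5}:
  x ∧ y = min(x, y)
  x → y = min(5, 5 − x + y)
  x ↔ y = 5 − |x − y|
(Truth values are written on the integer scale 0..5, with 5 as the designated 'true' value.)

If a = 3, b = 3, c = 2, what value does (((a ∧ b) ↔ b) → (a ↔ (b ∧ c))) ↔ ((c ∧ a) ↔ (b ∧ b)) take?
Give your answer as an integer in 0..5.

5

a ∧ b = 3 ∧ 3 = 3
(a ∧ b) ↔ b = 3 ↔ 3 = 5
b ∧ c = 3 ∧ 2 = 2
a ↔ (b ∧ c) = 3 ↔ 2 = 4
((a ∧ b) ↔ b) → (a ↔ (b ∧ c)) = 5 → 4 = 4
c ∧ a = 2 ∧ 3 = 2
b ∧ b = 3 ∧ 3 = 3
(c ∧ a) ↔ (b ∧ b) = 2 ↔ 3 = 4
(((a ∧ b) ↔ b) → (a ↔ (b ∧ c))) ↔ ((c ∧ a) ↔ (b ∧ b)) = 4 ↔ 4 = 5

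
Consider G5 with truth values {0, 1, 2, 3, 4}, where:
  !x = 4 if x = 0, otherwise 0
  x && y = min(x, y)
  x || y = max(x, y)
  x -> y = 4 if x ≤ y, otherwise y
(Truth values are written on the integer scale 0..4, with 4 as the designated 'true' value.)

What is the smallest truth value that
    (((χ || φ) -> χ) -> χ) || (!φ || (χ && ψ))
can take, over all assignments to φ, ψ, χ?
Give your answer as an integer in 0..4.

1

Take φ = 1, ψ = 0, χ = 1:
χ || φ = 1 || 1 = 1
(χ || φ) -> χ = 1 -> 1 = 4
((χ || φ) -> χ) -> χ = 4 -> 1 = 1
!φ = !1 = 0
χ && ψ = 1 && 0 = 0
!φ || (χ && ψ) = 0 || 0 = 0
(((χ || φ) -> χ) -> χ) || (!φ || (χ && ψ)) = 1 || 0 = 1
No assignment yields a value below 1, so this is the minimum.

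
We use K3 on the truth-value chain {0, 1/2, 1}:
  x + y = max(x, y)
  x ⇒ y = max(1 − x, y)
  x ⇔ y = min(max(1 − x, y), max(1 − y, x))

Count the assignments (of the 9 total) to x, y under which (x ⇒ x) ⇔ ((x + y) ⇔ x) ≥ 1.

x = 0, y = 0 ↦ 1  ≥
x = 0, y = 1/2 ↦ 1/2  <
x = 0, y = 1 ↦ 0  <
x = 1/2, y = 0 ↦ 1/2  <
x = 1/2, y = 1/2 ↦ 1/2  <
x = 1/2, y = 1 ↦ 1/2  <
x = 1, y = 0 ↦ 1  ≥
x = 1, y = 1/2 ↦ 1  ≥
x = 1, y = 1 ↦ 1  ≥
So 4 of the 9 assignments meet the threshold.

4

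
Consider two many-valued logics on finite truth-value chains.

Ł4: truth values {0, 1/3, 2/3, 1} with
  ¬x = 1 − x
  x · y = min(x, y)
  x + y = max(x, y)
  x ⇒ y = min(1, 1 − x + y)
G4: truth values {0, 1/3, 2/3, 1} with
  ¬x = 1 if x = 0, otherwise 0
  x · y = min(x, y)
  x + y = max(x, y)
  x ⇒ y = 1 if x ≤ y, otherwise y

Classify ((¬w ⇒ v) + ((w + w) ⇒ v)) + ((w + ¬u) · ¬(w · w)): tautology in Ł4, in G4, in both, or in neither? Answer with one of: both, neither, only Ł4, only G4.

only G4

In Ł4: at u = 0, v = 0, w = 1/3 the value is 2/3 — not a tautology.
In G4: every assignment gives 1 — tautology.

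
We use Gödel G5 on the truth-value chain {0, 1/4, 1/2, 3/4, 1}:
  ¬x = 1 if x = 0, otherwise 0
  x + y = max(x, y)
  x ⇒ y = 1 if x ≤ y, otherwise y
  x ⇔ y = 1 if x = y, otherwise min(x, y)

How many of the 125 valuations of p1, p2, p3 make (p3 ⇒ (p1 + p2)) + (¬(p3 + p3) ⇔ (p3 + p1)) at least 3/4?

value 1: 95 assignments (counts)
value 3/4: 7 assignments (counts)
value 1/2: 10 assignments
value 1/4: 9 assignments
value 0: 4 assignments
So 102 of the 125 assignments meet the threshold.

102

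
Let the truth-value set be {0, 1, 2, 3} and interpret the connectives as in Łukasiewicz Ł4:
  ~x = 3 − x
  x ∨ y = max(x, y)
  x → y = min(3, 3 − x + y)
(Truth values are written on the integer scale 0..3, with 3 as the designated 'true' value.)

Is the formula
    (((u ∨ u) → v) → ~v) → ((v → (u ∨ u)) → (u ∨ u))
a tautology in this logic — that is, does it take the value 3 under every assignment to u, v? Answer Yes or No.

No

Counterexample: take u = 0, v = 0.
u ∨ u = 0 ∨ 0 = 0
(u ∨ u) → v = 0 → 0 = 3
~v = ~0 = 3
((u ∨ u) → v) → ~v = 3 → 3 = 3
u ∨ u = 0 ∨ 0 = 0
v → (u ∨ u) = 0 → 0 = 3
u ∨ u = 0 ∨ 0 = 0
(v → (u ∨ u)) → (u ∨ u) = 3 → 0 = 0
(((u ∨ u) → v) → ~v) → ((v → (u ∨ u)) → (u ∨ u)) = 3 → 0 = 0
This gives 0 ≠ 3.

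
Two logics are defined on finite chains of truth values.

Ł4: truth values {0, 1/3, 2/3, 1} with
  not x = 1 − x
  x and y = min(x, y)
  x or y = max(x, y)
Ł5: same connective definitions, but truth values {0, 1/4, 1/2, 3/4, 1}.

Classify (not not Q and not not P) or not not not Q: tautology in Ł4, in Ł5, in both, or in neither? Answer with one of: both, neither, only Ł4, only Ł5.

In Ł4: at P = 0, Q = 1/3 the value is 2/3 — not a tautology.
In Ł5: at P = 0, Q = 1/4 the value is 3/4 — not a tautology.

neither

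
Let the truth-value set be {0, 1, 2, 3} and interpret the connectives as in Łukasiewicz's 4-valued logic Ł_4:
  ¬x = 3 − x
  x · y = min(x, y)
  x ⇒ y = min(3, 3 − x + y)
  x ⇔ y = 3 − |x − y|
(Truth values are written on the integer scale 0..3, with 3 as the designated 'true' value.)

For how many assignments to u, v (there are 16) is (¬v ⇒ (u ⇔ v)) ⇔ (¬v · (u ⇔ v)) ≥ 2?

u = 0, v = 0 ↦ 3  ≥
u = 0, v = 1 ↦ 2  ≥
u = 0, v = 2 ↦ 1  <
u = 0, v = 3 ↦ 0  <
u = 1, v = 0 ↦ 3  ≥
u = 1, v = 1 ↦ 2  ≥
u = 1, v = 2 ↦ 1  <
u = 1, v = 3 ↦ 0  <
u = 2, v = 0 ↦ 3  ≥
u = 2, v = 1 ↦ 2  ≥
u = 2, v = 2 ↦ 1  <
u = 2, v = 3 ↦ 0  <
u = 3, v = 0 ↦ 3  ≥
u = 3, v = 1 ↦ 2  ≥
u = 3, v = 2 ↦ 1  <
u = 3, v = 3 ↦ 0  <
So 8 of the 16 assignments meet the threshold.

8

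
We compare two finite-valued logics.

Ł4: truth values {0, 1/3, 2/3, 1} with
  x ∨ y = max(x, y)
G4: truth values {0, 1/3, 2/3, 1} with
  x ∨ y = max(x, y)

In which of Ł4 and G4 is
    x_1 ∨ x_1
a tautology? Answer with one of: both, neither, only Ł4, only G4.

neither

In Ł4: at x_1 = 0 the value is 0 — not a tautology.
In G4: at x_1 = 0 the value is 0 — not a tautology.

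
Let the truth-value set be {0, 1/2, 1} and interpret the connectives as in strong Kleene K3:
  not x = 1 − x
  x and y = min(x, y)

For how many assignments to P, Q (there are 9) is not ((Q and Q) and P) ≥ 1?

5

P = 0, Q = 0 ↦ 1  ≥
P = 0, Q = 1/2 ↦ 1  ≥
P = 0, Q = 1 ↦ 1  ≥
P = 1/2, Q = 0 ↦ 1  ≥
P = 1/2, Q = 1/2 ↦ 1/2  <
P = 1/2, Q = 1 ↦ 1/2  <
P = 1, Q = 0 ↦ 1  ≥
P = 1, Q = 1/2 ↦ 1/2  <
P = 1, Q = 1 ↦ 0  <
So 5 of the 9 assignments meet the threshold.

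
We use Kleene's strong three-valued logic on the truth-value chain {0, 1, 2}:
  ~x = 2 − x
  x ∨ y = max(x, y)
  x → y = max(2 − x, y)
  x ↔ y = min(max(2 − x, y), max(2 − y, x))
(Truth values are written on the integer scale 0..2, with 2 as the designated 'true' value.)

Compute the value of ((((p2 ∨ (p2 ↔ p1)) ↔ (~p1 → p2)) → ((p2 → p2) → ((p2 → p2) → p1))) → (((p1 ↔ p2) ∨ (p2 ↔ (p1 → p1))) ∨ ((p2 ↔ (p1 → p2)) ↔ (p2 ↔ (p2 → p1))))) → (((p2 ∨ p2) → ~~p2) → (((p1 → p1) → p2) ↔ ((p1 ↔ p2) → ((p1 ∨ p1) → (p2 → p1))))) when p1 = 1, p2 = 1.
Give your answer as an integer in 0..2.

p2 ↔ p1 = 1 ↔ 1 = 1
p2 ∨ (p2 ↔ p1) = 1 ∨ 1 = 1
~p1 = ~1 = 1
~p1 → p2 = 1 → 1 = 1
(p2 ∨ (p2 ↔ p1)) ↔ (~p1 → p2) = 1 ↔ 1 = 1
p2 → p2 = 1 → 1 = 1
p2 → p2 = 1 → 1 = 1
(p2 → p2) → p1 = 1 → 1 = 1
(p2 → p2) → ((p2 → p2) → p1) = 1 → 1 = 1
((p2 ∨ (p2 ↔ p1)) ↔ (~p1 → p2)) → ((p2 → p2) → ((p2 → p2) → p1)) = 1 → 1 = 1
p1 ↔ p2 = 1 ↔ 1 = 1
p1 → p1 = 1 → 1 = 1
p2 ↔ (p1 → p1) = 1 ↔ 1 = 1
(p1 ↔ p2) ∨ (p2 ↔ (p1 → p1)) = 1 ∨ 1 = 1
p1 → p2 = 1 → 1 = 1
p2 ↔ (p1 → p2) = 1 ↔ 1 = 1
p2 → p1 = 1 → 1 = 1
p2 ↔ (p2 → p1) = 1 ↔ 1 = 1
(p2 ↔ (p1 → p2)) ↔ (p2 ↔ (p2 → p1)) = 1 ↔ 1 = 1
((p1 ↔ p2) ∨ (p2 ↔ (p1 → p1))) ∨ ((p2 ↔ (p1 → p2)) ↔ (p2 ↔ (p2 → p1))) = 1 ∨ 1 = 1
(((p2 ∨ (p2 ↔ p1)) ↔ (~p1 → p2)) → ((p2 → p2) → ((p2 → p2) → p1))) → (((p1 ↔ p2) ∨ (p2 ↔ (p1 → p1))) ∨ ((p2 ↔ (p1 → p2)) ↔ (p2 ↔ (p2 → p1)))) = 1 → 1 = 1
p2 ∨ p2 = 1 ∨ 1 = 1
~p2 = ~1 = 1
~~p2 = ~1 = 1
(p2 ∨ p2) → ~~p2 = 1 → 1 = 1
p1 → p1 = 1 → 1 = 1
(p1 → p1) → p2 = 1 → 1 = 1
p1 ↔ p2 = 1 ↔ 1 = 1
p1 ∨ p1 = 1 ∨ 1 = 1
p2 → p1 = 1 → 1 = 1
(p1 ∨ p1) → (p2 → p1) = 1 → 1 = 1
(p1 ↔ p2) → ((p1 ∨ p1) → (p2 → p1)) = 1 → 1 = 1
((p1 → p1) → p2) ↔ ((p1 ↔ p2) → ((p1 ∨ p1) → (p2 → p1))) = 1 ↔ 1 = 1
((p2 ∨ p2) → ~~p2) → (((p1 → p1) → p2) ↔ ((p1 ↔ p2) → ((p1 ∨ p1) → (p2 → p1)))) = 1 → 1 = 1
((((p2 ∨ (p2 ↔ p1)) ↔ (~p1 → p2)) → ((p2 → p2) → ((p2 → p2) → p1))) → (((p1 ↔ p2) ∨ (p2 ↔ (p1 → p1))) ∨ ((p2 ↔ (p1 → p2)) ↔ (p2 ↔ (p2 → p1))))) → (((p2 ∨ p2) → ~~p2) → (((p1 → p1) → p2) ↔ ((p1 ↔ p2) → ((p1 ∨ p1) → (p2 → p1))))) = 1 → 1 = 1

1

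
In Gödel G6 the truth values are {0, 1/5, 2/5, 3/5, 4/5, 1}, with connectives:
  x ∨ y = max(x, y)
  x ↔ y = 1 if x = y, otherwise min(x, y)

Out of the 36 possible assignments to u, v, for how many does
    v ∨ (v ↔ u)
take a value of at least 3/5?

21

value 1: 11 assignments (counts)
value 4/5: 5 assignments (counts)
value 3/5: 5 assignments (counts)
value 2/5: 5 assignments
value 1/5: 5 assignments
value 0: 5 assignments
So 21 of the 36 assignments meet the threshold.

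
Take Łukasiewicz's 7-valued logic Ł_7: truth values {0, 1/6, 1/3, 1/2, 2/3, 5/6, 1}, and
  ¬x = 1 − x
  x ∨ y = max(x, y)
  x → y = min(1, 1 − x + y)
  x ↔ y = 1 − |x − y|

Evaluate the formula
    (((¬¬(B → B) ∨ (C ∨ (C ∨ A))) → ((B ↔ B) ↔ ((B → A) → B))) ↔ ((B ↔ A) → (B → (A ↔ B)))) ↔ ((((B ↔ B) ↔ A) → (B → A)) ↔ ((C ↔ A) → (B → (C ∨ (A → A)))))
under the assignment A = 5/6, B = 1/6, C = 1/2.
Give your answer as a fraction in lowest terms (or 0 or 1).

B → B = 1/6 → 1/6 = 1
¬(B → B) = ¬1 = 0
¬¬(B → B) = ¬0 = 1
C ∨ A = 1/2 ∨ 5/6 = 5/6
C ∨ (C ∨ A) = 1/2 ∨ 5/6 = 5/6
¬¬(B → B) ∨ (C ∨ (C ∨ A)) = 1 ∨ 5/6 = 1
B ↔ B = 1/6 ↔ 1/6 = 1
B → A = 1/6 → 5/6 = 1
(B → A) → B = 1 → 1/6 = 1/6
(B ↔ B) ↔ ((B → A) → B) = 1 ↔ 1/6 = 1/6
(¬¬(B → B) ∨ (C ∨ (C ∨ A))) → ((B ↔ B) ↔ ((B → A) → B)) = 1 → 1/6 = 1/6
B ↔ A = 1/6 ↔ 5/6 = 1/3
A ↔ B = 5/6 ↔ 1/6 = 1/3
B → (A ↔ B) = 1/6 → 1/3 = 1
(B ↔ A) → (B → (A ↔ B)) = 1/3 → 1 = 1
((¬¬(B → B) ∨ (C ∨ (C ∨ A))) → ((B ↔ B) ↔ ((B → A) → B))) ↔ ((B ↔ A) → (B → (A ↔ B))) = 1/6 ↔ 1 = 1/6
B ↔ B = 1/6 ↔ 1/6 = 1
(B ↔ B) ↔ A = 1 ↔ 5/6 = 5/6
B → A = 1/6 → 5/6 = 1
((B ↔ B) ↔ A) → (B → A) = 5/6 → 1 = 1
C ↔ A = 1/2 ↔ 5/6 = 2/3
A → A = 5/6 → 5/6 = 1
C ∨ (A → A) = 1/2 ∨ 1 = 1
B → (C ∨ (A → A)) = 1/6 → 1 = 1
(C ↔ A) → (B → (C ∨ (A → A))) = 2/3 → 1 = 1
(((B ↔ B) ↔ A) → (B → A)) ↔ ((C ↔ A) → (B → (C ∨ (A → A)))) = 1 ↔ 1 = 1
(((¬¬(B → B) ∨ (C ∨ (C ∨ A))) → ((B ↔ B) ↔ ((B → A) → B))) ↔ ((B ↔ A) → (B → (A ↔ B)))) ↔ ((((B ↔ B) ↔ A) → (B → A)) ↔ ((C ↔ A) → (B → (C ∨ (A → A))))) = 1/6 ↔ 1 = 1/6

1/6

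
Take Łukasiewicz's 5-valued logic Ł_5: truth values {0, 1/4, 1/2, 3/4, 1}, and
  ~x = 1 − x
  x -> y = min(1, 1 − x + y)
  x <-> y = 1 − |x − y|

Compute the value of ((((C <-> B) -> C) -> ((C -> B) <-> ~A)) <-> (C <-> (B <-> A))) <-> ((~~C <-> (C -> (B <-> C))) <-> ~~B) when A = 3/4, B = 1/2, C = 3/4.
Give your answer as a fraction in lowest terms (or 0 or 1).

C <-> B = 3/4 <-> 1/2 = 3/4
(C <-> B) -> C = 3/4 -> 3/4 = 1
C -> B = 3/4 -> 1/2 = 3/4
~A = ~3/4 = 1/4
(C -> B) <-> ~A = 3/4 <-> 1/4 = 1/2
((C <-> B) -> C) -> ((C -> B) <-> ~A) = 1 -> 1/2 = 1/2
B <-> A = 1/2 <-> 3/4 = 3/4
C <-> (B <-> A) = 3/4 <-> 3/4 = 1
(((C <-> B) -> C) -> ((C -> B) <-> ~A)) <-> (C <-> (B <-> A)) = 1/2 <-> 1 = 1/2
~C = ~3/4 = 1/4
~~C = ~1/4 = 3/4
B <-> C = 1/2 <-> 3/4 = 3/4
C -> (B <-> C) = 3/4 -> 3/4 = 1
~~C <-> (C -> (B <-> C)) = 3/4 <-> 1 = 3/4
~B = ~1/2 = 1/2
~~B = ~1/2 = 1/2
(~~C <-> (C -> (B <-> C))) <-> ~~B = 3/4 <-> 1/2 = 3/4
((((C <-> B) -> C) -> ((C -> B) <-> ~A)) <-> (C <-> (B <-> A))) <-> ((~~C <-> (C -> (B <-> C))) <-> ~~B) = 1/2 <-> 3/4 = 3/4

3/4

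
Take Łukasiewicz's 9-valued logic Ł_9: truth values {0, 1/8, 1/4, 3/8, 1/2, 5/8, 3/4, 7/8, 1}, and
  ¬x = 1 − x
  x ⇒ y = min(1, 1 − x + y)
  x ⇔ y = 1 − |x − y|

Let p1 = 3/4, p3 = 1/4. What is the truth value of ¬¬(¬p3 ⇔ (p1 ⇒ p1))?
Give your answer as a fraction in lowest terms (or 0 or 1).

¬p3 = ¬1/4 = 3/4
p1 ⇒ p1 = 3/4 ⇒ 3/4 = 1
¬p3 ⇔ (p1 ⇒ p1) = 3/4 ⇔ 1 = 3/4
¬(¬p3 ⇔ (p1 ⇒ p1)) = ¬3/4 = 1/4
¬¬(¬p3 ⇔ (p1 ⇒ p1)) = ¬1/4 = 3/4

3/4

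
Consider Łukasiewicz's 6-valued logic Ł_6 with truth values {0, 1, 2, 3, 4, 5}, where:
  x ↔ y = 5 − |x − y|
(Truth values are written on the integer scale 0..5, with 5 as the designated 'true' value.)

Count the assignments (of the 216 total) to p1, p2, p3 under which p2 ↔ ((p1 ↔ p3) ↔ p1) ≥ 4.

98

value 5: 36 assignments (counts)
value 4: 62 assignments (counts)
value 3: 49 assignments
value 2: 36 assignments
value 1: 23 assignments
value 0: 10 assignments
So 98 of the 216 assignments meet the threshold.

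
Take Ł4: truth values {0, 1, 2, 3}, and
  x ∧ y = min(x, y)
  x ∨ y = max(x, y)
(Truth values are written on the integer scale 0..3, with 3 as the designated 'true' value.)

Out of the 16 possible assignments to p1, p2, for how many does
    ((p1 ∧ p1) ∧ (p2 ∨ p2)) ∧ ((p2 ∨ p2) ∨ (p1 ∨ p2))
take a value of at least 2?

p1 = 0, p2 = 0 ↦ 0  <
p1 = 0, p2 = 1 ↦ 0  <
p1 = 0, p2 = 2 ↦ 0  <
p1 = 0, p2 = 3 ↦ 0  <
p1 = 1, p2 = 0 ↦ 0  <
p1 = 1, p2 = 1 ↦ 1  <
p1 = 1, p2 = 2 ↦ 1  <
p1 = 1, p2 = 3 ↦ 1  <
p1 = 2, p2 = 0 ↦ 0  <
p1 = 2, p2 = 1 ↦ 1  <
p1 = 2, p2 = 2 ↦ 2  ≥
p1 = 2, p2 = 3 ↦ 2  ≥
p1 = 3, p2 = 0 ↦ 0  <
p1 = 3, p2 = 1 ↦ 1  <
p1 = 3, p2 = 2 ↦ 2  ≥
p1 = 3, p2 = 3 ↦ 3  ≥
So 4 of the 16 assignments meet the threshold.

4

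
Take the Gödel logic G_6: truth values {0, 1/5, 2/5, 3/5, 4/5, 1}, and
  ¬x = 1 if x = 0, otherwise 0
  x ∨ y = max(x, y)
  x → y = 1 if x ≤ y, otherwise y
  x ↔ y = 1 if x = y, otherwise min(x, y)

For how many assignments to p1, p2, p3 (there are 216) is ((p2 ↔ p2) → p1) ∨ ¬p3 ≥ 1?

66

value 1: 66 assignments (counts)
value 4/5: 30 assignments
value 3/5: 30 assignments
value 2/5: 30 assignments
value 1/5: 30 assignments
value 0: 30 assignments
So 66 of the 216 assignments meet the threshold.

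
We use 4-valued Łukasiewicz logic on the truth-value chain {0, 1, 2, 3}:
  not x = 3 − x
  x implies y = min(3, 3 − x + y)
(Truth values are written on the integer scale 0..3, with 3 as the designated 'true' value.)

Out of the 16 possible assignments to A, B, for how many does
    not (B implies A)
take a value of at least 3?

A = 0, B = 0 ↦ 0  <
A = 0, B = 1 ↦ 1  <
A = 0, B = 2 ↦ 2  <
A = 0, B = 3 ↦ 3  ≥
A = 1, B = 0 ↦ 0  <
A = 1, B = 1 ↦ 0  <
A = 1, B = 2 ↦ 1  <
A = 1, B = 3 ↦ 2  <
A = 2, B = 0 ↦ 0  <
A = 2, B = 1 ↦ 0  <
A = 2, B = 2 ↦ 0  <
A = 2, B = 3 ↦ 1  <
A = 3, B = 0 ↦ 0  <
A = 3, B = 1 ↦ 0  <
A = 3, B = 2 ↦ 0  <
A = 3, B = 3 ↦ 0  <
So 1 of the 16 assignments meets the threshold.

1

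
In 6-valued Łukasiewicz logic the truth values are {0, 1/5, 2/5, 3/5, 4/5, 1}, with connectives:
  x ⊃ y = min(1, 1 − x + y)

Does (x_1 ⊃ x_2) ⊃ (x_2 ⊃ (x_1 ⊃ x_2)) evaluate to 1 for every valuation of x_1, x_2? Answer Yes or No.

At x_1 = 2/5, x_2 = 1, for instance:
x_1 ⊃ x_2 = 2/5 ⊃ 1 = 1
x_2 ⊃ (x_1 ⊃ x_2) = 1 ⊃ 1 = 1
(x_1 ⊃ x_2) ⊃ (x_2 ⊃ (x_1 ⊃ x_2)) = 1 ⊃ 1 = 1
and checking the remaining 35 assignments likewise gives ≥ 1 in every case.

Yes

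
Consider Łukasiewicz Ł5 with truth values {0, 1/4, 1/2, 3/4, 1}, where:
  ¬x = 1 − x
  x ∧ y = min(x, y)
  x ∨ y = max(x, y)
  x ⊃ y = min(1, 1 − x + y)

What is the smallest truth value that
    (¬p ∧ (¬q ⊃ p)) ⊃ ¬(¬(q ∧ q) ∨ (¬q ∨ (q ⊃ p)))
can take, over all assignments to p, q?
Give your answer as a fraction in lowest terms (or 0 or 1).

1/2

Take p = 1/4, q = 1/4:
¬p = ¬1/4 = 3/4
¬q = ¬1/4 = 3/4
¬q ⊃ p = 3/4 ⊃ 1/4 = 1/2
¬p ∧ (¬q ⊃ p) = 3/4 ∧ 1/2 = 1/2
q ∧ q = 1/4 ∧ 1/4 = 1/4
¬(q ∧ q) = ¬1/4 = 3/4
¬q = ¬1/4 = 3/4
q ⊃ p = 1/4 ⊃ 1/4 = 1
¬q ∨ (q ⊃ p) = 3/4 ∨ 1 = 1
¬(q ∧ q) ∨ (¬q ∨ (q ⊃ p)) = 3/4 ∨ 1 = 1
¬(¬(q ∧ q) ∨ (¬q ∨ (q ⊃ p))) = ¬1 = 0
(¬p ∧ (¬q ⊃ p)) ⊃ ¬(¬(q ∧ q) ∨ (¬q ∨ (q ⊃ p))) = 1/2 ⊃ 0 = 1/2
No assignment yields a value below 1/2, so this is the minimum.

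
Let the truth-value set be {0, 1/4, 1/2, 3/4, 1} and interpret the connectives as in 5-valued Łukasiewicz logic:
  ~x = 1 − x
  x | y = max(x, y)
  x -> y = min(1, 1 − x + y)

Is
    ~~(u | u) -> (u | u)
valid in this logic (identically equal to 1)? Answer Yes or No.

u = 0 ↦ 1
u = 1/4 ↦ 1
u = 1/2 ↦ 1
u = 3/4 ↦ 1
u = 1 ↦ 1
Every assignment gives a value ≥ 1.

Yes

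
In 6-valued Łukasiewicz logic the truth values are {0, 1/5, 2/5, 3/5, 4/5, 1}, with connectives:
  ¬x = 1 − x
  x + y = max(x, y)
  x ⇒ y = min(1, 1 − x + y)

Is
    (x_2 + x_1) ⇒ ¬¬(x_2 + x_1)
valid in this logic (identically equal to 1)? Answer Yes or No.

Yes

At x_1 = 3/5, x_2 = 4/5, for instance:
x_2 + x_1 = 4/5 + 3/5 = 4/5
¬(x_2 + x_1) = ¬4/5 = 1/5
¬¬(x_2 + x_1) = ¬1/5 = 4/5
(x_2 + x_1) ⇒ ¬¬(x_2 + x_1) = 4/5 ⇒ 4/5 = 1
and checking the remaining 35 assignments likewise gives ≥ 1 in every case.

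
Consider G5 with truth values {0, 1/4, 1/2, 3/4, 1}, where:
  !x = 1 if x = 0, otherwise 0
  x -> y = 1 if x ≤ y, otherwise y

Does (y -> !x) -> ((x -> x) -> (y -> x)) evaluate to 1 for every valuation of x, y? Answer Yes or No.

Counterexample: take x = 0, y = 1/4.
!x = !0 = 1
y -> !x = 1/4 -> 1 = 1
x -> x = 0 -> 0 = 1
y -> x = 1/4 -> 0 = 0
(x -> x) -> (y -> x) = 1 -> 0 = 0
(y -> !x) -> ((x -> x) -> (y -> x)) = 1 -> 0 = 0
This gives 0 ≠ 1.

No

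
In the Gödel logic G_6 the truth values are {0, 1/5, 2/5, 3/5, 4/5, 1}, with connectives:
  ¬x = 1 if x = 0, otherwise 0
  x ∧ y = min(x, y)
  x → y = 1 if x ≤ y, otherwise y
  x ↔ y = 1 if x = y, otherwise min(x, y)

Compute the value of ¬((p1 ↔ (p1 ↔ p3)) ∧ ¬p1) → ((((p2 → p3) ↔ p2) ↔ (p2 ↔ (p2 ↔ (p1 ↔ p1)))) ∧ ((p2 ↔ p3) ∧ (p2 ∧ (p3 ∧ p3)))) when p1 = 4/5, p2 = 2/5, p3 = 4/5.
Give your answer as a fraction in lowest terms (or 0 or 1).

2/5

p1 ↔ p3 = 4/5 ↔ 4/5 = 1
p1 ↔ (p1 ↔ p3) = 4/5 ↔ 1 = 4/5
¬p1 = ¬4/5 = 0
(p1 ↔ (p1 ↔ p3)) ∧ ¬p1 = 4/5 ∧ 0 = 0
¬((p1 ↔ (p1 ↔ p3)) ∧ ¬p1) = ¬0 = 1
p2 → p3 = 2/5 → 4/5 = 1
(p2 → p3) ↔ p2 = 1 ↔ 2/5 = 2/5
p1 ↔ p1 = 4/5 ↔ 4/5 = 1
p2 ↔ (p1 ↔ p1) = 2/5 ↔ 1 = 2/5
p2 ↔ (p2 ↔ (p1 ↔ p1)) = 2/5 ↔ 2/5 = 1
((p2 → p3) ↔ p2) ↔ (p2 ↔ (p2 ↔ (p1 ↔ p1))) = 2/5 ↔ 1 = 2/5
p2 ↔ p3 = 2/5 ↔ 4/5 = 2/5
p3 ∧ p3 = 4/5 ∧ 4/5 = 4/5
p2 ∧ (p3 ∧ p3) = 2/5 ∧ 4/5 = 2/5
(p2 ↔ p3) ∧ (p2 ∧ (p3 ∧ p3)) = 2/5 ∧ 2/5 = 2/5
(((p2 → p3) ↔ p2) ↔ (p2 ↔ (p2 ↔ (p1 ↔ p1)))) ∧ ((p2 ↔ p3) ∧ (p2 ∧ (p3 ∧ p3))) = 2/5 ∧ 2/5 = 2/5
¬((p1 ↔ (p1 ↔ p3)) ∧ ¬p1) → ((((p2 → p3) ↔ p2) ↔ (p2 ↔ (p2 ↔ (p1 ↔ p1)))) ∧ ((p2 ↔ p3) ∧ (p2 ∧ (p3 ∧ p3)))) = 1 → 2/5 = 2/5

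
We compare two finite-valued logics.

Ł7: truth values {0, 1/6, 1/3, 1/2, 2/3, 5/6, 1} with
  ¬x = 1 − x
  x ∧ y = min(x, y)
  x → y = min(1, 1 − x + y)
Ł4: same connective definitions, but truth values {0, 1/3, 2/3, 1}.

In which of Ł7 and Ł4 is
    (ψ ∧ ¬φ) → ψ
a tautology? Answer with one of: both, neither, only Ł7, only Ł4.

both

In Ł7: every assignment gives 1 — tautology.
In Ł4: every assignment gives 1 — tautology.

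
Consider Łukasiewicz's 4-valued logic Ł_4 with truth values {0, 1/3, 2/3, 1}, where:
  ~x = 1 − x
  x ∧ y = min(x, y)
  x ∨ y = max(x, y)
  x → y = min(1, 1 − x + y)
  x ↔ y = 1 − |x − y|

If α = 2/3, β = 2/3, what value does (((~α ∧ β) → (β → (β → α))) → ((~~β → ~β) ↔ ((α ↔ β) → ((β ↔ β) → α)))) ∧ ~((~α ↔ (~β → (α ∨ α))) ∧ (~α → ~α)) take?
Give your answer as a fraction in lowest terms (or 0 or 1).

2/3

~α = ~2/3 = 1/3
~α ∧ β = 1/3 ∧ 2/3 = 1/3
β → α = 2/3 → 2/3 = 1
β → (β → α) = 2/3 → 1 = 1
(~α ∧ β) → (β → (β → α)) = 1/3 → 1 = 1
~β = ~2/3 = 1/3
~~β = ~1/3 = 2/3
~β = ~2/3 = 1/3
~~β → ~β = 2/3 → 1/3 = 2/3
α ↔ β = 2/3 ↔ 2/3 = 1
β ↔ β = 2/3 ↔ 2/3 = 1
(β ↔ β) → α = 1 → 2/3 = 2/3
(α ↔ β) → ((β ↔ β) → α) = 1 → 2/3 = 2/3
(~~β → ~β) ↔ ((α ↔ β) → ((β ↔ β) → α)) = 2/3 ↔ 2/3 = 1
((~α ∧ β) → (β → (β → α))) → ((~~β → ~β) ↔ ((α ↔ β) → ((β ↔ β) → α))) = 1 → 1 = 1
~α = ~2/3 = 1/3
~β = ~2/3 = 1/3
α ∨ α = 2/3 ∨ 2/3 = 2/3
~β → (α ∨ α) = 1/3 → 2/3 = 1
~α ↔ (~β → (α ∨ α)) = 1/3 ↔ 1 = 1/3
~α = ~2/3 = 1/3
~α = ~2/3 = 1/3
~α → ~α = 1/3 → 1/3 = 1
(~α ↔ (~β → (α ∨ α))) ∧ (~α → ~α) = 1/3 ∧ 1 = 1/3
~((~α ↔ (~β → (α ∨ α))) ∧ (~α → ~α)) = ~1/3 = 2/3
(((~α ∧ β) → (β → (β → α))) → ((~~β → ~β) ↔ ((α ↔ β) → ((β ↔ β) → α)))) ∧ ~((~α ↔ (~β → (α ∨ α))) ∧ (~α → ~α)) = 1 ∧ 2/3 = 2/3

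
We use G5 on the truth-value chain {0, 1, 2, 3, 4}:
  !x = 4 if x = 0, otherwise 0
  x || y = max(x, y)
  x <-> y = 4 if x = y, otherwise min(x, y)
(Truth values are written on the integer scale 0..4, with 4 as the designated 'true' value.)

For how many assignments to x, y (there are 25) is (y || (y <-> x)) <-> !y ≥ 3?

value 4: 1 assignment (counts)
value 0: 24 assignments
So 1 of the 25 assignments meets the threshold.

1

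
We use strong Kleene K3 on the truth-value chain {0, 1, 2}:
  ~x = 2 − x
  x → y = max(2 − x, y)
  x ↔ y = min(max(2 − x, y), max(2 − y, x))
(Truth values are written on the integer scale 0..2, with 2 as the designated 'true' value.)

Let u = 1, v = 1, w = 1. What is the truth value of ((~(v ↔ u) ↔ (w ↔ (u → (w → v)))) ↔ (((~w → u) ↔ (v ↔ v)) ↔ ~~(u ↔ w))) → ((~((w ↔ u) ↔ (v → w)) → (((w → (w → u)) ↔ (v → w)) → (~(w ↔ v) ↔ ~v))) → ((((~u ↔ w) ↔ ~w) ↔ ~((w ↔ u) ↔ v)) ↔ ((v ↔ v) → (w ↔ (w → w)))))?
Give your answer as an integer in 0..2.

v ↔ u = 1 ↔ 1 = 1
~(v ↔ u) = ~1 = 1
w → v = 1 → 1 = 1
u → (w → v) = 1 → 1 = 1
w ↔ (u → (w → v)) = 1 ↔ 1 = 1
~(v ↔ u) ↔ (w ↔ (u → (w → v))) = 1 ↔ 1 = 1
~w = ~1 = 1
~w → u = 1 → 1 = 1
v ↔ v = 1 ↔ 1 = 1
(~w → u) ↔ (v ↔ v) = 1 ↔ 1 = 1
u ↔ w = 1 ↔ 1 = 1
~(u ↔ w) = ~1 = 1
~~(u ↔ w) = ~1 = 1
((~w → u) ↔ (v ↔ v)) ↔ ~~(u ↔ w) = 1 ↔ 1 = 1
(~(v ↔ u) ↔ (w ↔ (u → (w → v)))) ↔ (((~w → u) ↔ (v ↔ v)) ↔ ~~(u ↔ w)) = 1 ↔ 1 = 1
w ↔ u = 1 ↔ 1 = 1
v → w = 1 → 1 = 1
(w ↔ u) ↔ (v → w) = 1 ↔ 1 = 1
~((w ↔ u) ↔ (v → w)) = ~1 = 1
w → u = 1 → 1 = 1
w → (w → u) = 1 → 1 = 1
v → w = 1 → 1 = 1
(w → (w → u)) ↔ (v → w) = 1 ↔ 1 = 1
w ↔ v = 1 ↔ 1 = 1
~(w ↔ v) = ~1 = 1
~v = ~1 = 1
~(w ↔ v) ↔ ~v = 1 ↔ 1 = 1
((w → (w → u)) ↔ (v → w)) → (~(w ↔ v) ↔ ~v) = 1 → 1 = 1
~((w ↔ u) ↔ (v → w)) → (((w → (w → u)) ↔ (v → w)) → (~(w ↔ v) ↔ ~v)) = 1 → 1 = 1
~u = ~1 = 1
~u ↔ w = 1 ↔ 1 = 1
~w = ~1 = 1
(~u ↔ w) ↔ ~w = 1 ↔ 1 = 1
w ↔ u = 1 ↔ 1 = 1
(w ↔ u) ↔ v = 1 ↔ 1 = 1
~((w ↔ u) ↔ v) = ~1 = 1
((~u ↔ w) ↔ ~w) ↔ ~((w ↔ u) ↔ v) = 1 ↔ 1 = 1
v ↔ v = 1 ↔ 1 = 1
w → w = 1 → 1 = 1
w ↔ (w → w) = 1 ↔ 1 = 1
(v ↔ v) → (w ↔ (w → w)) = 1 → 1 = 1
(((~u ↔ w) ↔ ~w) ↔ ~((w ↔ u) ↔ v)) ↔ ((v ↔ v) → (w ↔ (w → w))) = 1 ↔ 1 = 1
(~((w ↔ u) ↔ (v → w)) → (((w → (w → u)) ↔ (v → w)) → (~(w ↔ v) ↔ ~v))) → ((((~u ↔ w) ↔ ~w) ↔ ~((w ↔ u) ↔ v)) ↔ ((v ↔ v) → (w ↔ (w → w)))) = 1 → 1 = 1
((~(v ↔ u) ↔ (w ↔ (u → (w → v)))) ↔ (((~w → u) ↔ (v ↔ v)) ↔ ~~(u ↔ w))) → ((~((w ↔ u) ↔ (v → w)) → (((w → (w → u)) ↔ (v → w)) → (~(w ↔ v) ↔ ~v))) → ((((~u ↔ w) ↔ ~w) ↔ ~((w ↔ u) ↔ v)) ↔ ((v ↔ v) → (w ↔ (w → w))))) = 1 → 1 = 1

1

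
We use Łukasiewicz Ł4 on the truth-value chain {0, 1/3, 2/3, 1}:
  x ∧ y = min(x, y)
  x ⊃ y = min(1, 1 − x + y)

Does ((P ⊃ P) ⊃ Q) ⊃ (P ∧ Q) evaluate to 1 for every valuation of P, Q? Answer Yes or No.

Counterexample: take P = 0, Q = 1/3.
P ⊃ P = 0 ⊃ 0 = 1
(P ⊃ P) ⊃ Q = 1 ⊃ 1/3 = 1/3
P ∧ Q = 0 ∧ 1/3 = 0
((P ⊃ P) ⊃ Q) ⊃ (P ∧ Q) = 1/3 ⊃ 0 = 2/3
This gives 2/3 ≠ 1.

No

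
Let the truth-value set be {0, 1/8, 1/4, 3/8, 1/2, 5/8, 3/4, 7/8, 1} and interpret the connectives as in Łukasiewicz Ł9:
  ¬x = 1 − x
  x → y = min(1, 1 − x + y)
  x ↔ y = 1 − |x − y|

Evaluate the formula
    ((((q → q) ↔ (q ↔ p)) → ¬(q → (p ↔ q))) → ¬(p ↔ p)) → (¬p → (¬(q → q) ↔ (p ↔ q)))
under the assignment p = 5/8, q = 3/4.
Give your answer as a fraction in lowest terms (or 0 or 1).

q → q = 3/4 → 3/4 = 1
q ↔ p = 3/4 ↔ 5/8 = 7/8
(q → q) ↔ (q ↔ p) = 1 ↔ 7/8 = 7/8
p ↔ q = 5/8 ↔ 3/4 = 7/8
q → (p ↔ q) = 3/4 → 7/8 = 1
¬(q → (p ↔ q)) = ¬1 = 0
((q → q) ↔ (q ↔ p)) → ¬(q → (p ↔ q)) = 7/8 → 0 = 1/8
p ↔ p = 5/8 ↔ 5/8 = 1
¬(p ↔ p) = ¬1 = 0
(((q → q) ↔ (q ↔ p)) → ¬(q → (p ↔ q))) → ¬(p ↔ p) = 1/8 → 0 = 7/8
¬p = ¬5/8 = 3/8
q → q = 3/4 → 3/4 = 1
¬(q → q) = ¬1 = 0
p ↔ q = 5/8 ↔ 3/4 = 7/8
¬(q → q) ↔ (p ↔ q) = 0 ↔ 7/8 = 1/8
¬p → (¬(q → q) ↔ (p ↔ q)) = 3/8 → 1/8 = 3/4
((((q → q) ↔ (q ↔ p)) → ¬(q → (p ↔ q))) → ¬(p ↔ p)) → (¬p → (¬(q → q) ↔ (p ↔ q))) = 7/8 → 3/4 = 7/8

7/8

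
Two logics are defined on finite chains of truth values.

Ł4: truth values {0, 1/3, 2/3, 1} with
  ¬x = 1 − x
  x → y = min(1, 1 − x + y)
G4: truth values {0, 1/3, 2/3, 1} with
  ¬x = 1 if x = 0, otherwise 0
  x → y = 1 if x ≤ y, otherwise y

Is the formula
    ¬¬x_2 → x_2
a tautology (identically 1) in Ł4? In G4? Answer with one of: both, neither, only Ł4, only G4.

In Ł4: every assignment gives 1 — tautology.
In G4: at x_2 = 1/3 the value is 1/3 — not a tautology.

only Ł4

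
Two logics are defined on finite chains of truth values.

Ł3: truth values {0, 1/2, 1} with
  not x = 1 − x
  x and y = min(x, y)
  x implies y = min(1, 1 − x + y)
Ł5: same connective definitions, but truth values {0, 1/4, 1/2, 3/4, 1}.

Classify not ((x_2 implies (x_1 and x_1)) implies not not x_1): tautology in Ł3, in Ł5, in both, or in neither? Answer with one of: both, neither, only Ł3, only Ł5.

In Ł3: at x_1 = 0, x_2 = 1/2 the value is 1/2 — not a tautology.
In Ł5: at x_1 = 0, x_2 = 1/4 the value is 3/4 — not a tautology.

neither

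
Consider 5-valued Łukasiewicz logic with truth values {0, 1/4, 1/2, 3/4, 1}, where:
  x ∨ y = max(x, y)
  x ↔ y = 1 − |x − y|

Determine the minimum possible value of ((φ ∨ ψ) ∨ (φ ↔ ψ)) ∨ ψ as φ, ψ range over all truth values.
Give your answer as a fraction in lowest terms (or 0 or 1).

Take φ = 0, ψ = 1/2:
φ ∨ ψ = 0 ∨ 1/2 = 1/2
φ ↔ ψ = 0 ↔ 1/2 = 1/2
(φ ∨ ψ) ∨ (φ ↔ ψ) = 1/2 ∨ 1/2 = 1/2
((φ ∨ ψ) ∨ (φ ↔ ψ)) ∨ ψ = 1/2 ∨ 1/2 = 1/2
No assignment yields a value below 1/2, so this is the minimum.

1/2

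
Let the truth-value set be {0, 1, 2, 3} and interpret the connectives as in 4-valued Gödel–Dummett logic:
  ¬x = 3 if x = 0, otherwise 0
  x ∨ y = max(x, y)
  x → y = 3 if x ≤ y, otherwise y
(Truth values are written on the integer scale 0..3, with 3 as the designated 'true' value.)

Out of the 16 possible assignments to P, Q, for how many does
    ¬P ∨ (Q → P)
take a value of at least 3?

13

P = 0, Q = 0 ↦ 3  ≥
P = 0, Q = 1 ↦ 3  ≥
P = 0, Q = 2 ↦ 3  ≥
P = 0, Q = 3 ↦ 3  ≥
P = 1, Q = 0 ↦ 3  ≥
P = 1, Q = 1 ↦ 3  ≥
P = 1, Q = 2 ↦ 1  <
P = 1, Q = 3 ↦ 1  <
P = 2, Q = 0 ↦ 3  ≥
P = 2, Q = 1 ↦ 3  ≥
P = 2, Q = 2 ↦ 3  ≥
P = 2, Q = 3 ↦ 2  <
P = 3, Q = 0 ↦ 3  ≥
P = 3, Q = 1 ↦ 3  ≥
P = 3, Q = 2 ↦ 3  ≥
P = 3, Q = 3 ↦ 3  ≥
So 13 of the 16 assignments meet the threshold.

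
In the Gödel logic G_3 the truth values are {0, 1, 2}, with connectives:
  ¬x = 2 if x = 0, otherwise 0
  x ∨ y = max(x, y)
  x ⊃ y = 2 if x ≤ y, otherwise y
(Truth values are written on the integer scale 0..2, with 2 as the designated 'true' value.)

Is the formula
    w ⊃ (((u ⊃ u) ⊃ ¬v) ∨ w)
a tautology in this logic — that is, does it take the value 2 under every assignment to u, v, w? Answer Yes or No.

Yes

At u = 0, v = 0, w = 1, for instance:
u ⊃ u = 0 ⊃ 0 = 2
¬v = ¬0 = 2
(u ⊃ u) ⊃ ¬v = 2 ⊃ 2 = 2
((u ⊃ u) ⊃ ¬v) ∨ w = 2 ∨ 1 = 2
w ⊃ (((u ⊃ u) ⊃ ¬v) ∨ w) = 1 ⊃ 2 = 2
and checking the remaining 26 assignments likewise gives ≥ 2 in every case.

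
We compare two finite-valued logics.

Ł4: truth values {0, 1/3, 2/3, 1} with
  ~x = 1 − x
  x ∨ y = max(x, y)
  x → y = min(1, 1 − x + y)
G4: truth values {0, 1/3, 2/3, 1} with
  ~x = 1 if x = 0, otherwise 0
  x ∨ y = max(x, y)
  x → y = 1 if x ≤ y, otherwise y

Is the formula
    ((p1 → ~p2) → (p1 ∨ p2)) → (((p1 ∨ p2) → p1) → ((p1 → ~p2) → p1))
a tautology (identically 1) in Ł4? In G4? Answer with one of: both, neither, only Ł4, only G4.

In Ł4: every assignment gives 1 — tautology.
In G4: every assignment gives 1 — tautology.

both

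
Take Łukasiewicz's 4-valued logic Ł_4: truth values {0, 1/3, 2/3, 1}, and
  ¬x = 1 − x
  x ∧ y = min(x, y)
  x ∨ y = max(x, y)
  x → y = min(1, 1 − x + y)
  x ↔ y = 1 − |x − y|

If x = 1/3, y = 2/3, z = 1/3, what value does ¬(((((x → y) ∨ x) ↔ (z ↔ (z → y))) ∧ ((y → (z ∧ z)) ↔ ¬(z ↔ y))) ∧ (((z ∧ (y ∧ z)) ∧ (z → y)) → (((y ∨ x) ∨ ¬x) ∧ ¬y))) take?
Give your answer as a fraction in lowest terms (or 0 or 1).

2/3

x → y = 1/3 → 2/3 = 1
(x → y) ∨ x = 1 ∨ 1/3 = 1
z → y = 1/3 → 2/3 = 1
z ↔ (z → y) = 1/3 ↔ 1 = 1/3
((x → y) ∨ x) ↔ (z ↔ (z → y)) = 1 ↔ 1/3 = 1/3
z ∧ z = 1/3 ∧ 1/3 = 1/3
y → (z ∧ z) = 2/3 → 1/3 = 2/3
z ↔ y = 1/3 ↔ 2/3 = 2/3
¬(z ↔ y) = ¬2/3 = 1/3
(y → (z ∧ z)) ↔ ¬(z ↔ y) = 2/3 ↔ 1/3 = 2/3
(((x → y) ∨ x) ↔ (z ↔ (z → y))) ∧ ((y → (z ∧ z)) ↔ ¬(z ↔ y)) = 1/3 ∧ 2/3 = 1/3
y ∧ z = 2/3 ∧ 1/3 = 1/3
z ∧ (y ∧ z) = 1/3 ∧ 1/3 = 1/3
z → y = 1/3 → 2/3 = 1
(z ∧ (y ∧ z)) ∧ (z → y) = 1/3 ∧ 1 = 1/3
y ∨ x = 2/3 ∨ 1/3 = 2/3
¬x = ¬1/3 = 2/3
(y ∨ x) ∨ ¬x = 2/3 ∨ 2/3 = 2/3
¬y = ¬2/3 = 1/3
((y ∨ x) ∨ ¬x) ∧ ¬y = 2/3 ∧ 1/3 = 1/3
((z ∧ (y ∧ z)) ∧ (z → y)) → (((y ∨ x) ∨ ¬x) ∧ ¬y) = 1/3 → 1/3 = 1
((((x → y) ∨ x) ↔ (z ↔ (z → y))) ∧ ((y → (z ∧ z)) ↔ ¬(z ↔ y))) ∧ (((z ∧ (y ∧ z)) ∧ (z → y)) → (((y ∨ x) ∨ ¬x) ∧ ¬y)) = 1/3 ∧ 1 = 1/3
¬(((((x → y) ∨ x) ↔ (z ↔ (z → y))) ∧ ((y → (z ∧ z)) ↔ ¬(z ↔ y))) ∧ (((z ∧ (y ∧ z)) ∧ (z → y)) → (((y ∨ x) ∨ ¬x) ∧ ¬y))) = ¬1/3 = 2/3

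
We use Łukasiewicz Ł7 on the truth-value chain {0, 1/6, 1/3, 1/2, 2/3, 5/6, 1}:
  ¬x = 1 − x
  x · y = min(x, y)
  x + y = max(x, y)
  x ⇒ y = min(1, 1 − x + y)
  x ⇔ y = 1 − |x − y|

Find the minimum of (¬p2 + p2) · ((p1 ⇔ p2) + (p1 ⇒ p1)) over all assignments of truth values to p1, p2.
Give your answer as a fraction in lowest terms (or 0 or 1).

1/2

Take p1 = 0, p2 = 1/2:
¬p2 = ¬1/2 = 1/2
¬p2 + p2 = 1/2 + 1/2 = 1/2
p1 ⇔ p2 = 0 ⇔ 1/2 = 1/2
p1 ⇒ p1 = 0 ⇒ 0 = 1
(p1 ⇔ p2) + (p1 ⇒ p1) = 1/2 + 1 = 1
(¬p2 + p2) · ((p1 ⇔ p2) + (p1 ⇒ p1)) = 1/2 · 1 = 1/2
No assignment yields a value below 1/2, so this is the minimum.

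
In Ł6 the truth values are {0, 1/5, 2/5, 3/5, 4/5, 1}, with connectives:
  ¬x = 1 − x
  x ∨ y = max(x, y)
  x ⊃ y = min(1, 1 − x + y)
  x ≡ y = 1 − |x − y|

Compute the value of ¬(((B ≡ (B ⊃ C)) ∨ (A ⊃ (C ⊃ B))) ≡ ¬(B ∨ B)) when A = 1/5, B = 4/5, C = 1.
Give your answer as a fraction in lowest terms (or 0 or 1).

4/5

B ⊃ C = 4/5 ⊃ 1 = 1
B ≡ (B ⊃ C) = 4/5 ≡ 1 = 4/5
C ⊃ B = 1 ⊃ 4/5 = 4/5
A ⊃ (C ⊃ B) = 1/5 ⊃ 4/5 = 1
(B ≡ (B ⊃ C)) ∨ (A ⊃ (C ⊃ B)) = 4/5 ∨ 1 = 1
B ∨ B = 4/5 ∨ 4/5 = 4/5
¬(B ∨ B) = ¬4/5 = 1/5
((B ≡ (B ⊃ C)) ∨ (A ⊃ (C ⊃ B))) ≡ ¬(B ∨ B) = 1 ≡ 1/5 = 1/5
¬(((B ≡ (B ⊃ C)) ∨ (A ⊃ (C ⊃ B))) ≡ ¬(B ∨ B)) = ¬1/5 = 4/5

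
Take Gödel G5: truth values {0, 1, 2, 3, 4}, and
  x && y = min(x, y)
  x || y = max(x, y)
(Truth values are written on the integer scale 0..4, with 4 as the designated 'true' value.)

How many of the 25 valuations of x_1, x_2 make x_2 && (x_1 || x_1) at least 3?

value 4: 1 assignment (counts)
value 3: 3 assignments (counts)
value 2: 5 assignments
value 1: 7 assignments
value 0: 9 assignments
So 4 of the 25 assignments meet the threshold.

4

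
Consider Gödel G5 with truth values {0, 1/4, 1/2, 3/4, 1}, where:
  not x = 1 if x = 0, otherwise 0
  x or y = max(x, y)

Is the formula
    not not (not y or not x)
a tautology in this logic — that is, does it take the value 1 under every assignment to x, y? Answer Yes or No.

No

Counterexample: take x = 1/4, y = 1/4.
not y = not 1/4 = 0
not x = not 1/4 = 0
not y or not x = 0 or 0 = 0
not (not y or not x) = not 0 = 1
not not (not y or not x) = not 1 = 0
This gives 0 ≠ 1.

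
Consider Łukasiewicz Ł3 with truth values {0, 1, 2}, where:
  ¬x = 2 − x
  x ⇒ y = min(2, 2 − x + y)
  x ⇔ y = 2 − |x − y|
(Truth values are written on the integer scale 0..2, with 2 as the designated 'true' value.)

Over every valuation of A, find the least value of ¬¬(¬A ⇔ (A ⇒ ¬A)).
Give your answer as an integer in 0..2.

1

Take A = 1:
¬A = ¬1 = 1
¬A = ¬1 = 1
A ⇒ ¬A = 1 ⇒ 1 = 2
¬A ⇔ (A ⇒ ¬A) = 1 ⇔ 2 = 1
¬(¬A ⇔ (A ⇒ ¬A)) = ¬1 = 1
¬¬(¬A ⇔ (A ⇒ ¬A)) = ¬1 = 1
No assignment yields a value below 1, so this is the minimum.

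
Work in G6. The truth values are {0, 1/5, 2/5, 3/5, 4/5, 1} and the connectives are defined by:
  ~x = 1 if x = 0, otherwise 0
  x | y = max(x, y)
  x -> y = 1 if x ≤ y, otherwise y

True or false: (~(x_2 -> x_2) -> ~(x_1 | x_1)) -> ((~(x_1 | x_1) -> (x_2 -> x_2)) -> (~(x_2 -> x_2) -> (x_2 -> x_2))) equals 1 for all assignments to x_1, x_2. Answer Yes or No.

Yes

At x_1 = 3/5, x_2 = 4/5, for instance:
x_2 -> x_2 = 4/5 -> 4/5 = 1
~(x_2 -> x_2) = ~1 = 0
x_1 | x_1 = 3/5 | 3/5 = 3/5
~(x_1 | x_1) = ~3/5 = 0
~(x_2 -> x_2) -> ~(x_1 | x_1) = 0 -> 0 = 1
x_2 -> x_2 = 4/5 -> 4/5 = 1
~(x_1 | x_1) -> (x_2 -> x_2) = 0 -> 1 = 1
~(x_2 -> x_2) -> (x_2 -> x_2) = 0 -> 1 = 1
(~(x_1 | x_1) -> (x_2 -> x_2)) -> (~(x_2 -> x_2) -> (x_2 -> x_2)) = 1 -> 1 = 1
(~(x_2 -> x_2) -> ~(x_1 | x_1)) -> ((~(x_1 | x_1) -> (x_2 -> x_2)) -> (~(x_2 -> x_2) -> (x_2 -> x_2))) = 1 -> 1 = 1
and checking the remaining 35 assignments likewise gives ≥ 1 in every case.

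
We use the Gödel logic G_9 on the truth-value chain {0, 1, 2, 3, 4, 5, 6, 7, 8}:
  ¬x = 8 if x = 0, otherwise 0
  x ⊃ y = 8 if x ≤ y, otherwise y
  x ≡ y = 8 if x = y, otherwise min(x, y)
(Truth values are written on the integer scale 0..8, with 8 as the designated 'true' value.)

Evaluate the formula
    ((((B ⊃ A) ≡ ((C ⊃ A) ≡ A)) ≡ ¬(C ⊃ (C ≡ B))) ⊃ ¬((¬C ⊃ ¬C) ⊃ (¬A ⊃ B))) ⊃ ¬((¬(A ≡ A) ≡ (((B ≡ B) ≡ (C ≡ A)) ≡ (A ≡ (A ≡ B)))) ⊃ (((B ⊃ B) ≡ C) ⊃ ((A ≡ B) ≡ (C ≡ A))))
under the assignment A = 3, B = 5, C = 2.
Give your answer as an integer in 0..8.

B ⊃ A = 5 ⊃ 3 = 3
C ⊃ A = 2 ⊃ 3 = 8
(C ⊃ A) ≡ A = 8 ≡ 3 = 3
(B ⊃ A) ≡ ((C ⊃ A) ≡ A) = 3 ≡ 3 = 8
C ≡ B = 2 ≡ 5 = 2
C ⊃ (C ≡ B) = 2 ⊃ 2 = 8
¬(C ⊃ (C ≡ B)) = ¬8 = 0
((B ⊃ A) ≡ ((C ⊃ A) ≡ A)) ≡ ¬(C ⊃ (C ≡ B)) = 8 ≡ 0 = 0
¬C = ¬2 = 0
¬C = ¬2 = 0
¬C ⊃ ¬C = 0 ⊃ 0 = 8
¬A = ¬3 = 0
¬A ⊃ B = 0 ⊃ 5 = 8
(¬C ⊃ ¬C) ⊃ (¬A ⊃ B) = 8 ⊃ 8 = 8
¬((¬C ⊃ ¬C) ⊃ (¬A ⊃ B)) = ¬8 = 0
(((B ⊃ A) ≡ ((C ⊃ A) ≡ A)) ≡ ¬(C ⊃ (C ≡ B))) ⊃ ¬((¬C ⊃ ¬C) ⊃ (¬A ⊃ B)) = 0 ⊃ 0 = 8
A ≡ A = 3 ≡ 3 = 8
¬(A ≡ A) = ¬8 = 0
B ≡ B = 5 ≡ 5 = 8
C ≡ A = 2 ≡ 3 = 2
(B ≡ B) ≡ (C ≡ A) = 8 ≡ 2 = 2
A ≡ B = 3 ≡ 5 = 3
A ≡ (A ≡ B) = 3 ≡ 3 = 8
((B ≡ B) ≡ (C ≡ A)) ≡ (A ≡ (A ≡ B)) = 2 ≡ 8 = 2
¬(A ≡ A) ≡ (((B ≡ B) ≡ (C ≡ A)) ≡ (A ≡ (A ≡ B))) = 0 ≡ 2 = 0
B ⊃ B = 5 ⊃ 5 = 8
(B ⊃ B) ≡ C = 8 ≡ 2 = 2
A ≡ B = 3 ≡ 5 = 3
C ≡ A = 2 ≡ 3 = 2
(A ≡ B) ≡ (C ≡ A) = 3 ≡ 2 = 2
((B ⊃ B) ≡ C) ⊃ ((A ≡ B) ≡ (C ≡ A)) = 2 ⊃ 2 = 8
(¬(A ≡ A) ≡ (((B ≡ B) ≡ (C ≡ A)) ≡ (A ≡ (A ≡ B)))) ⊃ (((B ⊃ B) ≡ C) ⊃ ((A ≡ B) ≡ (C ≡ A))) = 0 ⊃ 8 = 8
¬((¬(A ≡ A) ≡ (((B ≡ B) ≡ (C ≡ A)) ≡ (A ≡ (A ≡ B)))) ⊃ (((B ⊃ B) ≡ C) ⊃ ((A ≡ B) ≡ (C ≡ A)))) = ¬8 = 0
((((B ⊃ A) ≡ ((C ⊃ A) ≡ A)) ≡ ¬(C ⊃ (C ≡ B))) ⊃ ¬((¬C ⊃ ¬C) ⊃ (¬A ⊃ B))) ⊃ ¬((¬(A ≡ A) ≡ (((B ≡ B) ≡ (C ≡ A)) ≡ (A ≡ (A ≡ B)))) ⊃ (((B ⊃ B) ≡ C) ⊃ ((A ≡ B) ≡ (C ≡ A)))) = 8 ⊃ 0 = 0

0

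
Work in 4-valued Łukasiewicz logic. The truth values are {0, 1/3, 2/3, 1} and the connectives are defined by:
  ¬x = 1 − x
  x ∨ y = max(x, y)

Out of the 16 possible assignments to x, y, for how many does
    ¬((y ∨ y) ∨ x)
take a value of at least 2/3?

x = 0, y = 0 ↦ 1  ≥
x = 0, y = 1/3 ↦ 2/3  ≥
x = 0, y = 2/3 ↦ 1/3  <
x = 0, y = 1 ↦ 0  <
x = 1/3, y = 0 ↦ 2/3  ≥
x = 1/3, y = 1/3 ↦ 2/3  ≥
x = 1/3, y = 2/3 ↦ 1/3  <
x = 1/3, y = 1 ↦ 0  <
x = 2/3, y = 0 ↦ 1/3  <
x = 2/3, y = 1/3 ↦ 1/3  <
x = 2/3, y = 2/3 ↦ 1/3  <
x = 2/3, y = 1 ↦ 0  <
x = 1, y = 0 ↦ 0  <
x = 1, y = 1/3 ↦ 0  <
x = 1, y = 2/3 ↦ 0  <
x = 1, y = 1 ↦ 0  <
So 4 of the 16 assignments meet the threshold.

4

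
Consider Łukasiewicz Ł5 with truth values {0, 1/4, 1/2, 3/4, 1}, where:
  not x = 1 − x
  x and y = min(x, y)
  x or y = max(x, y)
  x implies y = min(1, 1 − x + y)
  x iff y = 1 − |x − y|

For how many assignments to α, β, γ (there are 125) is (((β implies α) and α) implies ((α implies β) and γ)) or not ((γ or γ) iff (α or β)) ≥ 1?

value 1: 75 assignments (counts)
value 3/4: 29 assignments
value 1/2: 17 assignments
value 1/4: 3 assignments
value 0: 1 assignment
So 75 of the 125 assignments meet the threshold.

75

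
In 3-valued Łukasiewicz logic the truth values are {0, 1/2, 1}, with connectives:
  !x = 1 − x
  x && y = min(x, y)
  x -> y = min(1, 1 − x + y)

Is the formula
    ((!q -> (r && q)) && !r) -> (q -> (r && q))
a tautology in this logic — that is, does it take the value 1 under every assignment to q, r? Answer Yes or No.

No

Counterexample: take q = 1, r = 0.
!q = !1 = 0
r && q = 0 && 1 = 0
!q -> (r && q) = 0 -> 0 = 1
!r = !0 = 1
(!q -> (r && q)) && !r = 1 && 1 = 1
r && q = 0 && 1 = 0
q -> (r && q) = 1 -> 0 = 0
((!q -> (r && q)) && !r) -> (q -> (r && q)) = 1 -> 0 = 0
This gives 0 ≠ 1.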